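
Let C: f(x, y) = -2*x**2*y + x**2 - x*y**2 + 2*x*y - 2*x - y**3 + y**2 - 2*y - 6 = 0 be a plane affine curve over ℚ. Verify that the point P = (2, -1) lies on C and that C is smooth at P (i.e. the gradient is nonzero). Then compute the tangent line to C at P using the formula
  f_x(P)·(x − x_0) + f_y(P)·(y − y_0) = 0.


Tangent line at P: 7*x - 7*y - 21 = 0.

Step 1: f(2, -1) = 0, so P lies on C.
Step 2: partial derivatives
  f_x(x, y) = -4*x*y + 2*x - y**2 + 2*y - 2, f_y(x, y) = -2*x**2 - 2*x*y + 2*x - 3*y**2 + 2*y - 2.
  f_x(P) = 7, f_y(P) = -7 (gradient nonzero, so P is smooth).
Step 3: tangent line at P: 7·(x − 2) + -7·(y − -1) = 0.
Expanding: 7*x - 7*y - 21 = 0.


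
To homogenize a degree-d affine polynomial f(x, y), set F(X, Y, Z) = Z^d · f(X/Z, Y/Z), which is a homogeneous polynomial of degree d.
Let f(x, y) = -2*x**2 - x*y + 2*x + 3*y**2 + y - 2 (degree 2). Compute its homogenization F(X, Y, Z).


F(X, Y, Z) = -2*X**2 - X*Y + 2*X*Z + 3*Y**2 + Y*Z - 2*Z**2

deg(f) = 2.
Substitute x = X/Z, y = Y/Z into f, then multiply by Z^2.
  monomial -2·x^2·y^0 ↦ -2·X^2·Y^0·Z^0.
  monomial -1·x^1·y^1 ↦ -1·X^1·Y^1·Z^0.
  monomial 2·x^1·y^0 ↦ 2·X^1·Y^0·Z^1.
  monomial 3·x^0·y^2 ↦ 3·X^0·Y^2·Z^0.
  monomial 1·x^0·y^1 ↦ 1·X^0·Y^1·Z^1.
  monomial -2·x^0·y^0 ↦ -2·X^0·Y^0·Z^2.
Collecting: F(X, Y, Z) = -2*X**2 - X*Y + 2*X*Z + 3*Y**2 + Y*Z - 2*Z**2.


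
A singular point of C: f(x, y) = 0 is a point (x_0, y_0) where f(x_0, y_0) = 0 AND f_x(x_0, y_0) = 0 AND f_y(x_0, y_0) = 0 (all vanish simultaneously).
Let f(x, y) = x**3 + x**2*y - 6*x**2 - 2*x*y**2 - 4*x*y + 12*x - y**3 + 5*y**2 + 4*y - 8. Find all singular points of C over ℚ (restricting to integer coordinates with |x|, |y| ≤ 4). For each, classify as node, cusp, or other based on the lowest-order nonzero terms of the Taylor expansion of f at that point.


Singular points: {(2, 0)}; classification: cusp.

Compute partial derivatives:
  f_x = 3*x**2 + 2*x*y - 12*x - 2*y**2 - 4*y + 12.
  f_y = x**2 - 4*x*y - 4*x - 3*y**2 + 10*y + 4.
Scan x_0 ∈ {−4, ..., 4}. For each x_0, f_y(x_0, y) is a polynomial in y; find its integer roots y ∈ {−4, ..., 4}, then test f_x and f at those candidates.
  x = -4: f_y(-4, y) = -3*y**2 + 26*y + 36; no integer root y with |y| ≤ 4.
  x = -3: f_y(-3, y) = -3*y**2 + 22*y + 25; vanishes at y ∈ {-1}. (-3, -1): f_x = 83 ≠ 0.
  x = -2: f_y(-2, y) = -3*y**2 + 18*y + 16; no integer root y with |y| ≤ 4.
  x = -1: f_y(-1, y) = -3*y**2 + 14*y + 9; no integer root y with |y| ≤ 4.
  x = 0: f_y(0, y) = -3*y**2 + 10*y + 4; no integer root y with |y| ≤ 4.
  x = 1: f_y(1, y) = -3*y**2 + 6*y + 1; no integer root y with |y| ≤ 4.
  x = 2: f_y(2, y) = -3*y**2 + 2*y; vanishes at y ∈ {0}. (2, 0): f_x = 0, f = 0 — SINGULAR.
  x = 3: f_y(3, y) = -3*y**2 - 2*y + 1; vanishes at y ∈ {-1}. (3, -1): f_x = -1 ≠ 0.
  x = 4: f_y(4, y) = -3*y**2 - 6*y + 4; no integer root y with |y| ≤ 4.
Only singular point on the grid: (2, 0).
Classify: substitute x = 2 + u, y = 0 + v and expand: f = u**3 + u**2*v - 2*u*v**2 - v**3 + v**2.
No constant or linear terms (consistent with a singular point). Quadratic part: v**2. Cubic part: u**3 + u**2*v - 2*u*v**2 - v**3.
The quadratic part v**2 is a perfect square, so there is a single (double) tangent line v = 0, i.e. y = 0. Restricting the cubic part to that line (v = 0) leaves u**3 ≠ 0, so f is not divisible by v and the branch is v² ≈ -u**3 to lowest order — this is a cusp.
Classification: cusp.


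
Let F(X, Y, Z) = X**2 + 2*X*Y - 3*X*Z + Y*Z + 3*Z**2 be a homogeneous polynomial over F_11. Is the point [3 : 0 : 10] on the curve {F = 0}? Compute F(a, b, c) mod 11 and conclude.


F(3,0,10) ≡ 10 (mod 11); P is NOT on the curve.

Evaluate F(3, 0, 10) term-by-term (mod 11).
  X**2 ↦ 1·9·1·1 = 9
  2*X*Y ↦ 2·3·0·1 = 0
  -3*X*Z ↦ -3·3·1·10 = -90
  Y*Z ↦ 1·1·0·10 = 0
  3*Z**2 ↦ 3·1·1·100 = 300
Sum: F(3, 0, 10) = (9) + (0) + (-90) + (0) + (300) = 219.
Reducing mod 11: 219 ≡ 10 (mod 11).
Since F(a, b, c) ≡ 10 ≠ 0 (mod 11), P does NOT lie on the curve.


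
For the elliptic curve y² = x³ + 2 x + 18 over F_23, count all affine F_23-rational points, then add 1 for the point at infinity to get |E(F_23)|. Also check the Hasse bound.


Affine points = {(0, 8), (0, 15), (6, 4), (6, 19), (9, 11), (9, 12), (10, 7), (10, 16), (16, 11), (16, 12), (20, 10), (20, 13), (21, 11), (21, 12)}; affine count = 14; |E(F_23)| = 15.

Discriminant check: Δ ∝ 4a³ + 27b² = 4·2³ + 27·18² = 4·8 + 27·324 ≡ 17 (mod 23). Nonzero ⇒ E is nonsingular.
For each x ∈ F_23, compute rhs = x³ + 2·x + 18 mod 23, then count y ∈ F_23 with y² ≡ rhs.
  x = 0: rhs = 18, matching y values: 8, 15 (2 points).
  x = 1: rhs = 21, matching y values: none (0 points).
  x = 2: rhs = 7, matching y values: none (0 points).
  x = 3: rhs = 5, matching y values: none (0 points).
  x = 4: rhs = 21, matching y values: none (0 points).
  x = 5: rhs = 15, matching y values: none (0 points).
  x = 6: rhs = 16, matching y values: 4, 19 (2 points).
  x = 7: rhs = 7, matching y values: none (0 points).
  x = 8: rhs = 17, matching y values: none (0 points).
  x = 9: rhs = 6, matching y values: 11, 12 (2 points).
  x = 10: rhs = 3, matching y values: 7, 16 (2 points).
  x = 11: rhs = 14, matching y values: none (0 points).
  x = 12: rhs = 22, matching y values: none (0 points).
  x = 13: rhs = 10, matching y values: none (0 points).
  x = 14: rhs = 7, matching y values: none (0 points).
  x = 15: rhs = 19, matching y values: none (0 points).
  x = 16: rhs = 6, matching y values: 11, 12 (2 points).
  x = 17: rhs = 20, matching y values: none (0 points).
  x = 18: rhs = 21, matching y values: none (0 points).
  x = 19: rhs = 15, matching y values: none (0 points).
  x = 20: rhs = 8, matching y values: 10, 13 (2 points).
  x = 21: rhs = 6, matching y values: 11, 12 (2 points).
  x = 22: rhs = 15, matching y values: none (0 points).
Total affine count: 14.
Full point count |E(F_23)| = 14 + 1 = 15.
Hasse bound: |15 − (23+1)| = |-9| = 9 ≤ 2√23 ≈ 9.5917 ✓.


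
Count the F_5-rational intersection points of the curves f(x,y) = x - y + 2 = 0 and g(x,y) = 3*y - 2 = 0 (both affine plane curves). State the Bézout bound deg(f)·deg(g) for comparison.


Common zeros: {(2, 4)}; count = 1; Bézout bound = 1.

deg(f) = 1, deg(g) = 1, so Bézout bound = 1.
Scan x ∈ F_5. For each x, list the y ∈ F_5 with f(x, y) ≡ 0 and those with g(x, y) ≡ 0 (mod 5); the common zeros in that column are the intersection.
  x = 0: f ≡ 0 at y ∈ {2}; g ≡ 0 at y ∈ {4}; common: ∅.
  x = 1: f ≡ 0 at y ∈ {3}; g ≡ 0 at y ∈ {4}; common: ∅.
  x = 2: f ≡ 0 at y ∈ {4}; g ≡ 0 at y ∈ {4}; common: {4}.
  x = 3: f ≡ 0 at y ∈ {0}; g ≡ 0 at y ∈ {4}; common: ∅.
  x = 4: f ≡ 0 at y ∈ {1}; g ≡ 0 at y ∈ {4}; common: ∅.
Collecting: common zeros = {(2, 4)}, so the count is 1.
Comparison with the Bézout bound: 1 ≤ 1 = deg(f)·deg(g), as expected for curves with no common component (the bound is attained).


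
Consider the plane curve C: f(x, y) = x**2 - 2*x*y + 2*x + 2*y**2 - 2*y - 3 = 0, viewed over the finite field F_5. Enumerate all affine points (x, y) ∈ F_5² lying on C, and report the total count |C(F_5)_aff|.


Affine F_5-points: {(1, 0), (1, 2), (2, 0), (2, 3)}; count = 4.

For each of the 25 pairs (x, y) ∈ F_5², evaluate f(x, y) mod 5. Record the zeros.
  x = 0: [0↦2, 1↦2, 2↦1, 3↦4, 4↦1]  zeros at y ∈ ∅
  x = 1: [0↦0, 1↦3, 2↦0, 3↦1, 4↦1]  zeros at y ∈ {0, 2}
  x = 2: [0↦0, 1↦1, 2↦1, 3↦0, 4↦3]  zeros at y ∈ {0, 3}
  x = 3: [0↦2, 1↦1, 2↦4, 3↦1, 4↦2]  zeros at y ∈ ∅
  x = 4: [0↦1, 1↦3, 2↦4, 3↦4, 4↦3]  zeros at y ∈ ∅
Collecting zeros: affine points = {(1, 0), (1, 2), (2, 0), (2, 3)}.
Total count |C(F_5)_aff| = 4.


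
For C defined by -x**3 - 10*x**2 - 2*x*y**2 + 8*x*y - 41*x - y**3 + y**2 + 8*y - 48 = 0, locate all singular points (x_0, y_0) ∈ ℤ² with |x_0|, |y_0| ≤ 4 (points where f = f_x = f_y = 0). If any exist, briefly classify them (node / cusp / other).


Singular points: {(-3, 2)}; classification: node.

Compute partial derivatives:
  f_x = -3*x**2 - 20*x - 2*y**2 + 8*y - 41.
  f_y = -4*x*y + 8*x - 3*y**2 + 2*y + 8.
Scan x_0 ∈ {−4, ..., 4}. For each x_0, f_y(x_0, y) is a polynomial in y; find its integer roots y ∈ {−4, ..., 4}, then test f_x and f at those candidates.
  x = -4: f_y(-4, y) = -3*y**2 + 18*y - 24; vanishes at y ∈ {2, 4}. (-4, 2): f_x = -1 ≠ 0; (-4, 4): f_x = -9 ≠ 0.
  x = -3: f_y(-3, y) = -3*y**2 + 14*y - 16; vanishes at y ∈ {2}. (-3, 2): f_x = 0, f = 0 — SINGULAR.
  x = -2: f_y(-2, y) = -3*y**2 + 10*y - 8; vanishes at y ∈ {2}. (-2, 2): f_x = -5 ≠ 0.
  x = -1: f_y(-1, y) = -3*y**2 + 6*y; vanishes at y ∈ {0, 2}. (-1, 0): f_x = -24 ≠ 0; (-1, 2): f_x = -16 ≠ 0.
  x = 0: f_y(0, y) = -3*y**2 + 2*y + 8; vanishes at y ∈ {2}. (0, 2): f_x = -33 ≠ 0.
  x = 1: f_y(1, y) = -3*y**2 - 2*y + 16; vanishes at y ∈ {2}. (1, 2): f_x = -56 ≠ 0.
  x = 2: f_y(2, y) = -3*y**2 - 6*y + 24; vanishes at y ∈ {-4, 2}. (2, -4): f_x = -157 ≠ 0; (2, 2): f_x = -85 ≠ 0.
  x = 3: f_y(3, y) = -3*y**2 - 10*y + 32; vanishes at y ∈ {2}. (3, 2): f_x = -120 ≠ 0.
  x = 4: f_y(4, y) = -3*y**2 - 14*y + 40; vanishes at y ∈ {2}. (4, 2): f_x = -161 ≠ 0.
Only singular point on the grid: (-3, 2).
Classify: substitute x = -3 + u, y = 2 + v and expand: f = -u**3 - u**2 - 2*u*v**2 - v**3 + v**2.
No constant or linear terms (consistent with a singular point). Quadratic part: -u**2 + v**2. Cubic part: -u**3 - 2*u*v**2 - v**3.
The quadratic part v**2 - u**2 = (v − u)(v + u) splits into two distinct linear factors, so there are two distinct tangent lines y − 2 = ±(x − -3) — this is a node (ordinary double point).
Classification: node.


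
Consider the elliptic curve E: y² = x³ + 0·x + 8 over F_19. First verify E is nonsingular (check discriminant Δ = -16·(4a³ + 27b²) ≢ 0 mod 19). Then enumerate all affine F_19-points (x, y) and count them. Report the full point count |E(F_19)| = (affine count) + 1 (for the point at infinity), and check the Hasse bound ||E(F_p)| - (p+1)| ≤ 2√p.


Affine points = {(1, 3), (1, 16), (2, 4), (2, 15), (3, 4), (3, 15), (5, 0), (7, 3), (7, 16), (8, 8), (8, 11), (10, 1), (10, 18), (11, 3), (11, 16), (12, 8), (12, 11), (13, 1), (13, 18), (14, 4), (14, 15), (15, 1), (15, 18), (16, 0), (17, 0), (18, 8), (18, 11)}; affine count = 27; |E(F_19)| = 28.

Discriminant check: Δ ∝ 4a³ + 27b² = 4·0³ + 27·8² = 4·0 + 27·64 ≡ 18 (mod 19). Nonzero ⇒ E is nonsingular.
For each x ∈ F_19, compute rhs = x³ + 0·x + 8 mod 19, then count y ∈ F_19 with y² ≡ rhs.
  x = 0: rhs = 8, matching y values: none (0 points).
  x = 1: rhs = 9, matching y values: 3, 16 (2 points).
  x = 2: rhs = 16, matching y values: 4, 15 (2 points).
  x = 3: rhs = 16, matching y values: 4, 15 (2 points).
  x = 4: rhs = 15, matching y values: none (0 points).
  x = 5: rhs = 0, matching y values: 0 (1 points).
  x = 6: rhs = 15, matching y values: none (0 points).
  x = 7: rhs = 9, matching y values: 3, 16 (2 points).
  x = 8: rhs = 7, matching y values: 8, 11 (2 points).
  x = 9: rhs = 15, matching y values: none (0 points).
  x = 10: rhs = 1, matching y values: 1, 18 (2 points).
  x = 11: rhs = 9, matching y values: 3, 16 (2 points).
  x = 12: rhs = 7, matching y values: 8, 11 (2 points).
  x = 13: rhs = 1, matching y values: 1, 18 (2 points).
  x = 14: rhs = 16, matching y values: 4, 15 (2 points).
  x = 15: rhs = 1, matching y values: 1, 18 (2 points).
  x = 16: rhs = 0, matching y values: 0 (1 points).
  x = 17: rhs = 0, matching y values: 0 (1 points).
  x = 18: rhs = 7, matching y values: 8, 11 (2 points).
Total affine count: 27.
Full point count |E(F_19)| = 27 + 1 = 28.
Hasse bound: |28 − (19+1)| = |8| = 8 ≤ 2√19 ≈ 8.7178 ✓.


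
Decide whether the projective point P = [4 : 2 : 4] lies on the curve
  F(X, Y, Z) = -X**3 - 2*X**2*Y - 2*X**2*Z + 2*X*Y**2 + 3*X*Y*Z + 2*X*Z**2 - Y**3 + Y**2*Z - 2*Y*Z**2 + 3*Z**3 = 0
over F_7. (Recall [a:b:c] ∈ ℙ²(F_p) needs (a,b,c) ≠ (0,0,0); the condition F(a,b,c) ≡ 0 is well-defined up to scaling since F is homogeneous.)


F(4,2,4) ≡ 3 (mod 7); P is NOT on the curve.

Evaluate F(4, 2, 4) term-by-term (mod 7).
  -X**3 ↦ -1·64·1·1 = -64
  -2*X**2*Y ↦ -2·16·2·1 = -64
  -2*X**2*Z ↦ -2·16·1·4 = -128
  2*X*Y**2 ↦ 2·4·4·1 = 32
  3*X*Y*Z ↦ 3·4·2·4 = 96
  2*X*Z**2 ↦ 2·4·1·16 = 128
  -Y**3 ↦ -1·1·8·1 = -8
  Y**2*Z ↦ 1·1·4·4 = 16
  -2*Y*Z**2 ↦ -2·1·2·16 = -64
  3*Z**3 ↦ 3·1·1·64 = 192
Sum: F(4, 2, 4) = (-64) + (-64) + (-128) + (32) + (96) + (128) + (-8) + (16) + (-64) + (192) = 136.
Reducing mod 7: 136 ≡ 3 (mod 7).
Since F(a, b, c) ≡ 3 ≠ 0 (mod 7), P does NOT lie on the curve.


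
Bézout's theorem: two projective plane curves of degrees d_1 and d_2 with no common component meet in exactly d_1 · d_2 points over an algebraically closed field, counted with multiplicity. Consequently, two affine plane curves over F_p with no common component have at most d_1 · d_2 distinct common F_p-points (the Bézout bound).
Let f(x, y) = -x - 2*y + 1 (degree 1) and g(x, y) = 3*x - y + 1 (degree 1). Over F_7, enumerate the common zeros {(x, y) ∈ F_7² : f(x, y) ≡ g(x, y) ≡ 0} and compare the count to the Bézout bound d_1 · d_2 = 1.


Common zeros: ∅; count = 0; Bézout bound = 1.

deg(f) = 1, deg(g) = 1, so Bézout bound = 1.
Scan x ∈ F_7. For each x, list the y ∈ F_7 with f(x, y) ≡ 0 and those with g(x, y) ≡ 0 (mod 7); the common zeros in that column are the intersection.
  x = 0: f ≡ 0 at y ∈ {4}; g ≡ 0 at y ∈ {1}; common: ∅.
  x = 1: f ≡ 0 at y ∈ {0}; g ≡ 0 at y ∈ {4}; common: ∅.
  x = 2: f ≡ 0 at y ∈ {3}; g ≡ 0 at y ∈ {0}; common: ∅.
  x = 3: f ≡ 0 at y ∈ {6}; g ≡ 0 at y ∈ {3}; common: ∅.
  x = 4: f ≡ 0 at y ∈ {2}; g ≡ 0 at y ∈ {6}; common: ∅.
  x = 5: f ≡ 0 at y ∈ {5}; g ≡ 0 at y ∈ {2}; common: ∅.
  x = 6: f ≡ 0 at y ∈ {1}; g ≡ 0 at y ∈ {5}; common: ∅.
Collecting: common zeros = ∅, so the count is 0.
Comparison with the Bézout bound: 0 ≤ 1 = deg(f)·deg(g), as expected for curves with no common component (the affine F_7-count falls short of the bound because intersections may lie at infinity, over extension fields, or carry multiplicity).


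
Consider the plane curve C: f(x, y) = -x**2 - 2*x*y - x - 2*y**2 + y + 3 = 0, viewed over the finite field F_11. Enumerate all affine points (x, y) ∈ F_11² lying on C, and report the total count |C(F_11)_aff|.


Affine F_11-points: {(0, 7), (0, 10), (1, 6), (1, 10), (4, 4), (4, 9), (7, 3), (7, 7), (8, 3), (8, 6), (9, 4), (10, 9)}; count = 12.

For each of the 121 pairs (x, y) ∈ F_11², evaluate f(x, y) mod 11. Record the zeros.
  x = 0: [0↦3, 1↦2, 2↦8, 3↦10, 4↦8, 5↦2, 6↦3, 7↦0, 8↦4, 9↦4, 10↦0]  zeros at y ∈ {7, 10}
  x = 1: [0↦1, 1↦9, 2↦2, 3↦2, 4↦9, 5↦1, 6↦0, 7↦6, 8↦8, 9↦6, 10↦0]  zeros at y ∈ {6, 10}
  x = 2: [0↦8, 1↦3, 2↦5, 3↦3, 4↦8, 5↦9, 6↦6, 7↦10, 8↦10, 9↦6, 10↦9]  zeros at y ∈ ∅
  x = 3: [0↦2, 1↦6, 2↦6, 3↦2, 4↦5, 5↦4, 6↦10, 7↦1, 8↦10, 9↦4, 10↦5]  zeros at y ∈ ∅
  x = 4: [0↦5, 1↦7, 2↦5, 3↦10, 4↦0, 5↦8, 6↦1, 7↦1, 8↦8, 9↦0, 10↦10]  zeros at y ∈ {4, 9}
  x = 5: [0↦6, 1↦6, 2↦2, 3↦5, 4↦4, 5↦10, 6↦1, 7↦10, 8↦4, 9↦5, 10↦2]  zeros at y ∈ ∅
  x = 6: [0↦5, 1↦3, 2↦8, 3↦9, 4↦6, 5↦10, 6↦10, 7↦6, 8↦9, 9↦8, 10↦3]  zeros at y ∈ ∅
  x = 7: [0↦2, 1↦9, 2↦1, 3↦0, 4↦6, 5↦8, 6↦6, 7↦0, 8↦1, 9↦9, 10↦2]  zeros at y ∈ {3, 7}
  x = 8: [0↦8, 1↦2, 2↦3, 3↦0, 4↦4, 5↦4, 6↦0, 7↦3, 8↦2, 9↦8, 10↦10]  zeros at y ∈ {3, 6}
  x = 9: [0↦1, 1↦4, 2↦3, 3↦9, 4↦0, 5↦9, 6↦3, 7↦4, 8↦1, 9↦5, 10↦5]  zeros at y ∈ {4}
  x = 10: [0↦3, 1↦4, 2↦1, 3↦5, 4↦5, 5↦1, 6↦4, 7↦3, 8↦9, 9↦0, 10↦9]  zeros at y ∈ {9}
Collecting zeros: affine points = {(0, 7), (0, 10), (1, 6), (1, 10), (4, 4), (4, 9), (7, 3), (7, 7), (8, 3), (8, 6), (9, 4), (10, 9)}.
Total count |C(F_11)_aff| = 12.


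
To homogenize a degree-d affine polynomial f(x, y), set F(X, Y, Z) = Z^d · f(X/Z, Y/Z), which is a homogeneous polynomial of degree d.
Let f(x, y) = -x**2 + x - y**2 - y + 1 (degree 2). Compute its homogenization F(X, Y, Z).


F(X, Y, Z) = -X**2 + X*Z - Y**2 - Y*Z + Z**2

deg(f) = 2.
Substitute x = X/Z, y = Y/Z into f, then multiply by Z^2.
  monomial -1·x^2·y^0 ↦ -1·X^2·Y^0·Z^0.
  monomial 1·x^1·y^0 ↦ 1·X^1·Y^0·Z^1.
  monomial -1·x^0·y^2 ↦ -1·X^0·Y^2·Z^0.
  monomial -1·x^0·y^1 ↦ -1·X^0·Y^1·Z^1.
  monomial 1·x^0·y^0 ↦ 1·X^0·Y^0·Z^2.
Collecting: F(X, Y, Z) = -X**2 + X*Z - Y**2 - Y*Z + Z**2.


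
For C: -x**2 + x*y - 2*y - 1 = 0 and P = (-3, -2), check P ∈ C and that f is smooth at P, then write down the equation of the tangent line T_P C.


Tangent line at P: 4*x - 5*y + 2 = 0.

Step 1: f(-3, -2) = 0, so P lies on C.
Step 2: partial derivatives
  f_x(x, y) = -2*x + y, f_y(x, y) = x - 2.
  f_x(P) = 4, f_y(P) = -5 (gradient nonzero, so P is smooth).
Step 3: tangent line at P: 4·(x − -3) + -5·(y − -2) = 0.
Expanding: 4*x - 5*y + 2 = 0.


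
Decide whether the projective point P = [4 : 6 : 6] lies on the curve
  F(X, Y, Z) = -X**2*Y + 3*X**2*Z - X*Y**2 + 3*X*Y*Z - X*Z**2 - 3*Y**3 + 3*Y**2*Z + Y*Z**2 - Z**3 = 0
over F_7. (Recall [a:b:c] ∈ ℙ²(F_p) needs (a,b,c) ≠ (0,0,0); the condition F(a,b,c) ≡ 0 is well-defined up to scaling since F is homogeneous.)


F(4,6,6) ≡ 0 (mod 7); P is on the curve.

Evaluate F(4, 6, 6) term-by-term (mod 7).
  -X**2*Y ↦ -1·16·6·1 = -96
  3*X**2*Z ↦ 3·16·1·6 = 288
  -X*Y**2 ↦ -1·4·36·1 = -144
  3*X*Y*Z ↦ 3·4·6·6 = 432
  -X*Z**2 ↦ -1·4·1·36 = -144
  -3*Y**3 ↦ -3·1·216·1 = -648
  3*Y**2*Z ↦ 3·1·36·6 = 648
  Y*Z**2 ↦ 1·1·6·36 = 216
  -Z**3 ↦ -1·1·1·216 = -216
Sum: F(4, 6, 6) = (-96) + (288) + (-144) + (432) + (-144) + (-648) + (648) + (216) + (-216) = 336.
Reducing mod 7: 336 ≡ 0 (mod 7).
Since F(a, b, c) ≡ 0 (mod 7), P lies on the curve.


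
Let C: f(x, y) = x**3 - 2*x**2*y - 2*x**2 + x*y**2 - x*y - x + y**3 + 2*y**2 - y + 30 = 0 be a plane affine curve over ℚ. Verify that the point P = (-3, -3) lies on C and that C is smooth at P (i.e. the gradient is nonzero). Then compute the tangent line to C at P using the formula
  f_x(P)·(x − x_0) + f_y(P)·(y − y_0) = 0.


Tangent line at P: 14*x + 17*y + 93 = 0.

Step 1: f(-3, -3) = 0, so P lies on C.
Step 2: partial derivatives
  f_x(x, y) = 3*x**2 - 4*x*y - 4*x + y**2 - y - 1, f_y(x, y) = -2*x**2 + 2*x*y - x + 3*y**2 + 4*y - 1.
  f_x(P) = 14, f_y(P) = 17 (gradient nonzero, so P is smooth).
Step 3: tangent line at P: 14·(x − -3) + 17·(y − -3) = 0.
Expanding: 14*x + 17*y + 93 = 0.


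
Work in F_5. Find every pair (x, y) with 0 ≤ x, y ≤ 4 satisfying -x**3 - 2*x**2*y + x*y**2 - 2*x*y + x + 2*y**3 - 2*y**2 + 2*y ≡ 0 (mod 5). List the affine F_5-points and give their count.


Affine F_5-points: {(0, 0), (1, 0), (2, 2), (4, 0)}; count = 4.

For each of the 25 pairs (x, y) ∈ F_5², evaluate f(x, y) mod 5. Record the zeros.
  x = 0: [0↦0, 1↦2, 2↦2, 3↦2, 4↦4]  zeros at y ∈ {0}
  x = 1: [0↦0, 1↦4, 2↦3, 3↦4, 4↦4]  zeros at y ∈ {0}
  x = 2: [0↦4, 1↦1, 2↦0, 3↦3, 4↦2]  zeros at y ∈ {2}
  x = 3: [0↦1, 1↦2, 2↦2, 3↦3, 4↦2]  zeros at y ∈ ∅
  x = 4: [0↦0, 1↦1, 2↦3, 3↦3, 4↦3]  zeros at y ∈ {0}
Collecting zeros: affine points = {(0, 0), (1, 0), (2, 2), (4, 0)}.
Total count |C(F_5)_aff| = 4.


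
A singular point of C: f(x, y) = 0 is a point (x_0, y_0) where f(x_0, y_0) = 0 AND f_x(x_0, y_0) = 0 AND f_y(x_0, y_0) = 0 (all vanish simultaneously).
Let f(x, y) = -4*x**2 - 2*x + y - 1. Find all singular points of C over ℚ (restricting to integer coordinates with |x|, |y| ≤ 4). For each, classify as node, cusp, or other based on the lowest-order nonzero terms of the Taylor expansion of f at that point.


No singular points in the scanned grid; C is smooth there.

Compute partial derivatives:
  f_x = -8*x - 2.
  f_y = 1.
f_y = 1 is a nonzero constant, so f_y never vanishes: no point (x, y) can satisfy f = f_x = f_y = 0. In particular no (x, y) ∈ {−4, ..., 4}² is singular; the curve is smooth.


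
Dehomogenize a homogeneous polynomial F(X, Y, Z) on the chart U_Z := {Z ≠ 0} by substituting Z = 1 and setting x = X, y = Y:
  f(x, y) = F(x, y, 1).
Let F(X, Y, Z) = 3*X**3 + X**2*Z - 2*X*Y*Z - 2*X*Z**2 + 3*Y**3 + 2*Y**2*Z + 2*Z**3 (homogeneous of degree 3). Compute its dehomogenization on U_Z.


f(x, y) = 3*x**3 + x**2 - 2*x*y - 2*x + 3*y**3 + 2*y**2 + 2

On U_Z we set Z = 1. Each monomial c·X^i·Y^j·Z^k in F becomes c·x^i·y^j·1^k = c·x^i·y^j.
Substituting Z = 1: F(X, Y, 1) = 3*x**3 + x**2 - 2*x*y - 2*x + 3*y**3 + 2*y**2 + 2.
Note: deg(f) ≤ deg(F) = 3; strict inequality happens when F is divisible by Z (lost terms).


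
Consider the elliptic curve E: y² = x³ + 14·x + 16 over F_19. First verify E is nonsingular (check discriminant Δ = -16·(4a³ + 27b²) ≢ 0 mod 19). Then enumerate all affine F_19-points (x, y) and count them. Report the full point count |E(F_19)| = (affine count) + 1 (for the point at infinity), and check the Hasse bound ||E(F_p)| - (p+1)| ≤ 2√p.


Affine points = {(0, 4), (0, 15), (3, 3), (3, 16), (7, 1), (7, 18), (9, 4), (9, 15), (10, 4), (10, 15), (11, 0), (13, 1), (13, 18), (14, 7), (14, 12), (16, 2), (16, 17), (18, 1), (18, 18)}; affine count = 19; |E(F_19)| = 20.

Discriminant check: Δ ∝ 4a³ + 27b² = 4·14³ + 27·16² = 4·2744 + 27·256 ≡ 9 (mod 19). Nonzero ⇒ E is nonsingular.
For each x ∈ F_19, compute rhs = x³ + 14·x + 16 mod 19, then count y ∈ F_19 with y² ≡ rhs.
  x = 0: rhs = 16, matching y values: 4, 15 (2 points).
  x = 1: rhs = 12, matching y values: none (0 points).
  x = 2: rhs = 14, matching y values: none (0 points).
  x = 3: rhs = 9, matching y values: 3, 16 (2 points).
  x = 4: rhs = 3, matching y values: none (0 points).
  x = 5: rhs = 2, matching y values: none (0 points).
  x = 6: rhs = 12, matching y values: none (0 points).
  x = 7: rhs = 1, matching y values: 1, 18 (2 points).
  x = 8: rhs = 13, matching y values: none (0 points).
  x = 9: rhs = 16, matching y values: 4, 15 (2 points).
  x = 10: rhs = 16, matching y values: 4, 15 (2 points).
  x = 11: rhs = 0, matching y values: 0 (1 points).
  x = 12: rhs = 12, matching y values: none (0 points).
  x = 13: rhs = 1, matching y values: 1, 18 (2 points).
  x = 14: rhs = 11, matching y values: 7, 12 (2 points).
  x = 15: rhs = 10, matching y values: none (0 points).
  x = 16: rhs = 4, matching y values: 2, 17 (2 points).
  x = 17: rhs = 18, matching y values: none (0 points).
  x = 18: rhs = 1, matching y values: 1, 18 (2 points).
Total affine count: 19.
Full point count |E(F_19)| = 19 + 1 = 20.
Hasse bound: |20 − (19+1)| = |0| = 0 ≤ 2√19 ≈ 8.7178 ✓.


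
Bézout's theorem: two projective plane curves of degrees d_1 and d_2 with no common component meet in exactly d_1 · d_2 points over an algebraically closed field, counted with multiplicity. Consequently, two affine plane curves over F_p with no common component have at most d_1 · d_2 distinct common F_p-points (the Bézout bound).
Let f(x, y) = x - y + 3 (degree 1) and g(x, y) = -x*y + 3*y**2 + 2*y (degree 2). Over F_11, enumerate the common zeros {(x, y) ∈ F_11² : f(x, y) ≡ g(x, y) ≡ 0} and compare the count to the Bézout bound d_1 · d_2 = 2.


Common zeros: {(0, 3), (8, 0)}; count = 2; Bézout bound = 2.

deg(f) = 1, deg(g) = 2, so Bézout bound = 2.
Scan x ∈ F_11. For each x, list the y ∈ F_11 with f(x, y) ≡ 0 and those with g(x, y) ≡ 0 (mod 11); the common zeros in that column are the intersection.
  x = 0: f ≡ 0 at y ∈ {3}; g ≡ 0 at y ∈ {0, 3}; common: {3}.
  x = 1: f ≡ 0 at y ∈ {4}; g ≡ 0 at y ∈ {0, 7}; common: ∅.
  x = 2: f ≡ 0 at y ∈ {5}; g ≡ 0 at y ∈ {0}; common: ∅.
  x = 3: f ≡ 0 at y ∈ {6}; g ≡ 0 at y ∈ {0, 4}; common: ∅.
  x = 4: f ≡ 0 at y ∈ {7}; g ≡ 0 at y ∈ {0, 8}; common: ∅.
  x = 5: f ≡ 0 at y ∈ {8}; g ≡ 0 at y ∈ {0, 1}; common: ∅.
  x = 6: f ≡ 0 at y ∈ {9}; g ≡ 0 at y ∈ {0, 5}; common: ∅.
  x = 7: f ≡ 0 at y ∈ {10}; g ≡ 0 at y ∈ {0, 9}; common: ∅.
  x = 8: f ≡ 0 at y ∈ {0}; g ≡ 0 at y ∈ {0, 2}; common: {0}.
  x = 9: f ≡ 0 at y ∈ {1}; g ≡ 0 at y ∈ {0, 6}; common: ∅.
  x = 10: f ≡ 0 at y ∈ {2}; g ≡ 0 at y ∈ {0, 10}; common: ∅.
Collecting: common zeros = {(0, 3), (8, 0)}, so the count is 2.
Comparison with the Bézout bound: 2 ≤ 2 = deg(f)·deg(g), as expected for curves with no common component (the bound is attained).


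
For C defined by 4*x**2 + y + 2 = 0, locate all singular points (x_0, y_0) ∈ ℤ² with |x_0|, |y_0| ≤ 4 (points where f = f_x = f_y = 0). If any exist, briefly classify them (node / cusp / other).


No singular points in the scanned grid; C is smooth there.

Compute partial derivatives:
  f_x = 8*x.
  f_y = 1.
f_y = 1 is a nonzero constant, so f_y never vanishes: no point (x, y) can satisfy f = f_x = f_y = 0. In particular no (x, y) ∈ {−4, ..., 4}² is singular; the curve is smooth.


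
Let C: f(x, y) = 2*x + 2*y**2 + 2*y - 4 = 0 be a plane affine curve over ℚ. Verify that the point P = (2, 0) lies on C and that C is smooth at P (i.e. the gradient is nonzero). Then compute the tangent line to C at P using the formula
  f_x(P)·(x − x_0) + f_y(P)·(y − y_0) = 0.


Tangent line at P: 2*x + 2*y - 4 = 0.

Step 1: f(2, 0) = 0, so P lies on C.
Step 2: partial derivatives
  f_x(x, y) = 2, f_y(x, y) = 4*y + 2.
  f_x(P) = 2, f_y(P) = 2 (gradient nonzero, so P is smooth).
Step 3: tangent line at P: 2·(x − 2) + 2·(y − 0) = 0.
Expanding: 2*x + 2*y - 4 = 0.


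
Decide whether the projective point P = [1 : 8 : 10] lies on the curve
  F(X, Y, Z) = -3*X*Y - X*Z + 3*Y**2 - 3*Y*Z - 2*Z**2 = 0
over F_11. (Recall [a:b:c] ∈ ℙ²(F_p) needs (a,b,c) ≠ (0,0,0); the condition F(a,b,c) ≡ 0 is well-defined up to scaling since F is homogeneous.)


F(1,8,10) ≡ 4 (mod 11); P is NOT on the curve.

Evaluate F(1, 8, 10) term-by-term (mod 11).
  -3*X*Y ↦ -3·1·8·1 = -24
  -X*Z ↦ -1·1·1·10 = -10
  3*Y**2 ↦ 3·1·64·1 = 192
  -3*Y*Z ↦ -3·1·8·10 = -240
  -2*Z**2 ↦ -2·1·1·100 = -200
Sum: F(1, 8, 10) = (-24) + (-10) + (192) + (-240) + (-200) = -282.
Reducing mod 11: -282 ≡ 4 (mod 11).
Since F(a, b, c) ≡ 4 ≠ 0 (mod 11), P does NOT lie on the curve.


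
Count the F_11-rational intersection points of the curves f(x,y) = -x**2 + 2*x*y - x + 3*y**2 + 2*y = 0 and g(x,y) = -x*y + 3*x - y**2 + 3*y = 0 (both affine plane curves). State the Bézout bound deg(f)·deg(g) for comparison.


Common zeros: {(0, 0), (0, 3), (5, 3)}; count = 3; Bézout bound = 4.

deg(f) = 2, deg(g) = 2, so Bézout bound = 4.
Scan x ∈ F_11. For each x, list the y ∈ F_11 with f(x, y) ≡ 0 and those with g(x, y) ≡ 0 (mod 11); the common zeros in that column are the intersection.
  x = 0: f ≡ 0 at y ∈ {0, 3}; g ≡ 0 at y ∈ {0, 3}; common: {0, 3}.
  x = 1: f ≡ 0 at y ∈ ∅; g ≡ 0 at y ∈ {3, 10}; common: ∅.
  x = 2: f ≡ 0 at y ∈ {4, 5}; g ≡ 0 at y ∈ {3, 9}; common: ∅.
  x = 3: f ≡ 0 at y ∈ ∅; g ≡ 0 at y ∈ {3, 8}; common: ∅.
  x = 4: f ≡ 0 at y ∈ ∅; g ≡ 0 at y ∈ {3, 7}; common: ∅.
  x = 5: f ≡ 0 at y ∈ {3, 4}; g ≡ 0 at y ∈ {3, 6}; common: {3}.
  x = 6: f ≡ 0 at y ∈ ∅; g ≡ 0 at y ∈ {3, 5}; common: ∅.
  x = 7: f ≡ 0 at y ∈ {5, 8}; g ≡ 0 at y ∈ {3, 4}; common: ∅.
  x = 8: f ≡ 0 at y ∈ {8}; g ≡ 0 at y ∈ {3}; common: ∅.
  x = 9: f ≡ 0 at y ∈ ∅; g ≡ 0 at y ∈ {2, 3}; common: ∅.
  x = 10: f ≡ 0 at y ∈ {0}; g ≡ 0 at y ∈ {1, 3}; common: ∅.
Collecting: common zeros = {(0, 0), (0, 3), (5, 3)}, so the count is 3.
Comparison with the Bézout bound: 3 ≤ 4 = deg(f)·deg(g), as expected for curves with no common component (the affine F_11-count falls short of the bound because intersections may lie at infinity, over extension fields, or carry multiplicity).


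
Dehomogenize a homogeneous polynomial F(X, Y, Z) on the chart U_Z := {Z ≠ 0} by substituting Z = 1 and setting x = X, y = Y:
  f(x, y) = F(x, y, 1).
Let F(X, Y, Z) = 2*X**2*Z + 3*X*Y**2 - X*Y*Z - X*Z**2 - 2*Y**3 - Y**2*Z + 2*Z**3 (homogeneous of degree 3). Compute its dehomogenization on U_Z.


f(x, y) = 2*x**2 + 3*x*y**2 - x*y - x - 2*y**3 - y**2 + 2

On U_Z we set Z = 1. Each monomial c·X^i·Y^j·Z^k in F becomes c·x^i·y^j·1^k = c·x^i·y^j.
Substituting Z = 1: F(X, Y, 1) = 2*x**2 + 3*x*y**2 - x*y - x - 2*y**3 - y**2 + 2.
Note: deg(f) ≤ deg(F) = 3; strict inequality happens when F is divisible by Z (lost terms).


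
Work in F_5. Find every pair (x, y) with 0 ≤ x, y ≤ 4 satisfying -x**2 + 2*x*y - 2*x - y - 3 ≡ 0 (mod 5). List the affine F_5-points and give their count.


Affine F_5-points: {(0, 2), (1, 1), (2, 2), (4, 1)}; count = 4.

For each of the 25 pairs (x, y) ∈ F_5², evaluate f(x, y) mod 5. Record the zeros.
  x = 0: [0↦2, 1↦1, 2↦0, 3↦4, 4↦3]  zeros at y ∈ {2}
  x = 1: [0↦4, 1↦0, 2↦1, 3↦2, 4↦3]  zeros at y ∈ {1}
  x = 2: [0↦4, 1↦2, 2↦0, 3↦3, 4↦1]  zeros at y ∈ {2}
  x = 3: [0↦2, 1↦2, 2↦2, 3↦2, 4↦2]  zeros at y ∈ ∅
  x = 4: [0↦3, 1↦0, 2↦2, 3↦4, 4↦1]  zeros at y ∈ {1}
Collecting zeros: affine points = {(0, 2), (1, 1), (2, 2), (4, 1)}.
Total count |C(F_5)_aff| = 4.


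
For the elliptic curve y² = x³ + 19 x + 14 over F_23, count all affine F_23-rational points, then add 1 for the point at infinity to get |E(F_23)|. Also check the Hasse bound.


Affine points = {(3, 11), (3, 12), (4, 4), (4, 19), (5, 2), (5, 21), (10, 10), (10, 13), (11, 6), (11, 17), (17, 11), (17, 12), (18, 1), (18, 22), (19, 9), (19, 14)}; affine count = 16; |E(F_23)| = 17.

Discriminant check: Δ ∝ 4a³ + 27b² = 4·19³ + 27·14² = 4·6859 + 27·196 ≡ 22 (mod 23). Nonzero ⇒ E is nonsingular.
For each x ∈ F_23, compute rhs = x³ + 19·x + 14 mod 23, then count y ∈ F_23 with y² ≡ rhs.
  x = 0: rhs = 14, matching y values: none (0 points).
  x = 1: rhs = 11, matching y values: none (0 points).
  x = 2: rhs = 14, matching y values: none (0 points).
  x = 3: rhs = 6, matching y values: 11, 12 (2 points).
  x = 4: rhs = 16, matching y values: 4, 19 (2 points).
  x = 5: rhs = 4, matching y values: 2, 21 (2 points).
  x = 6: rhs = 22, matching y values: none (0 points).
  x = 7: rhs = 7, matching y values: none (0 points).
  x = 8: rhs = 11, matching y values: none (0 points).
  x = 9: rhs = 17, matching y values: none (0 points).
  x = 10: rhs = 8, matching y values: 10, 13 (2 points).
  x = 11: rhs = 13, matching y values: 6, 17 (2 points).
  x = 12: rhs = 15, matching y values: none (0 points).
  x = 13: rhs = 20, matching y values: none (0 points).
  x = 14: rhs = 11, matching y values: none (0 points).
  x = 15: rhs = 17, matching y values: none (0 points).
  x = 16: rhs = 21, matching y values: none (0 points).
  x = 17: rhs = 6, matching y values: 11, 12 (2 points).
  x = 18: rhs = 1, matching y values: 1, 22 (2 points).
  x = 19: rhs = 12, matching y values: 9, 14 (2 points).
  x = 20: rhs = 22, matching y values: none (0 points).
  x = 21: rhs = 14, matching y values: none (0 points).
  x = 22: rhs = 17, matching y values: none (0 points).
Total affine count: 16.
Full point count |E(F_23)| = 16 + 1 = 17.
Hasse bound: |17 − (23+1)| = |-7| = 7 ≤ 2√23 ≈ 9.5917 ✓.


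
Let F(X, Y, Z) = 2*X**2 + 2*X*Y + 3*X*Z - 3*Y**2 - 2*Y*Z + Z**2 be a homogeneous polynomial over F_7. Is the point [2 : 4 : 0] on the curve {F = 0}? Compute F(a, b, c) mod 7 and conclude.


F(2,4,0) ≡ 4 (mod 7); P is NOT on the curve.

Evaluate F(2, 4, 0) term-by-term (mod 7).
  2*X**2 ↦ 2·4·1·1 = 8
  2*X*Y ↦ 2·2·4·1 = 16
  3*X*Z ↦ 3·2·1·0 = 0
  -3*Y**2 ↦ -3·1·16·1 = -48
  -2*Y*Z ↦ -2·1·4·0 = 0
  Z**2 ↦ 1·1·1·0 = 0
Sum: F(2, 4, 0) = (8) + (16) + (0) + (-48) + (0) + (0) = -24.
Reducing mod 7: -24 ≡ 4 (mod 7).
Since F(a, b, c) ≡ 4 ≠ 0 (mod 7), P does NOT lie on the curve.


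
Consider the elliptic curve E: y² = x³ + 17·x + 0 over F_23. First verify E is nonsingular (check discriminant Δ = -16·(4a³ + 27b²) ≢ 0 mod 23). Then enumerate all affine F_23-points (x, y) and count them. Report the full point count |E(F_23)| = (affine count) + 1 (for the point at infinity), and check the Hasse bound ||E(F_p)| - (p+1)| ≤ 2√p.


Affine points = {(0, 0), (1, 8), (1, 15), (3, 3), (3, 20), (5, 7), (5, 16), (7, 5), (7, 18), (8, 2), (8, 21), (9, 10), (9, 13), (11, 0), (12, 0), (13, 7), (13, 16), (17, 2), (17, 21), (19, 11), (19, 12), (21, 2), (21, 21)}; affine count = 23; |E(F_23)| = 24.

Discriminant check: Δ ∝ 4a³ + 27b² = 4·17³ + 27·0² = 4·4913 + 27·0 ≡ 10 (mod 23). Nonzero ⇒ E is nonsingular.
For each x ∈ F_23, compute rhs = x³ + 17·x + 0 mod 23, then count y ∈ F_23 with y² ≡ rhs.
  x = 0: rhs = 0, matching y values: 0 (1 points).
  x = 1: rhs = 18, matching y values: 8, 15 (2 points).
  x = 2: rhs = 19, matching y values: none (0 points).
  x = 3: rhs = 9, matching y values: 3, 20 (2 points).
  x = 4: rhs = 17, matching y values: none (0 points).
  x = 5: rhs = 3, matching y values: 7, 16 (2 points).
  x = 6: rhs = 19, matching y values: none (0 points).
  x = 7: rhs = 2, matching y values: 5, 18 (2 points).
  x = 8: rhs = 4, matching y values: 2, 21 (2 points).
  x = 9: rhs = 8, matching y values: 10, 13 (2 points).
  x = 10: rhs = 20, matching y values: none (0 points).
  x = 11: rhs = 0, matching y values: 0 (1 points).
  x = 12: rhs = 0, matching y values: 0 (1 points).
  x = 13: rhs = 3, matching y values: 7, 16 (2 points).
  x = 14: rhs = 15, matching y values: none (0 points).
  x = 15: rhs = 19, matching y values: none (0 points).
  x = 16: rhs = 21, matching y values: none (0 points).
  x = 17: rhs = 4, matching y values: 2, 21 (2 points).
  x = 18: rhs = 20, matching y values: none (0 points).
  x = 19: rhs = 6, matching y values: 11, 12 (2 points).
  x = 20: rhs = 14, matching y values: none (0 points).
  x = 21: rhs = 4, matching y values: 2, 21 (2 points).
  x = 22: rhs = 5, matching y values: none (0 points).
Total affine count: 23.
Full point count |E(F_23)| = 23 + 1 = 24.
Hasse bound: |24 − (23+1)| = |0| = 0 ≤ 2√23 ≈ 9.5917 ✓.


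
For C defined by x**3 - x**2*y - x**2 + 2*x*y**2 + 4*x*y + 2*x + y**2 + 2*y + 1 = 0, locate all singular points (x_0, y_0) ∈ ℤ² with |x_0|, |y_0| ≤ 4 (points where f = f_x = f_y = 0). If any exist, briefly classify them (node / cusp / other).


Singular points: {(0, -1)}; classification: cusp.

Compute partial derivatives:
  f_x = 3*x**2 - 2*x*y - 2*x + 2*y**2 + 4*y + 2.
  f_y = -x**2 + 4*x*y + 4*x + 2*y + 2.
Scan x_0 ∈ {−4, ..., 4}. For each x_0, f_y(x_0, y) is a polynomial in y; find its integer roots y ∈ {−4, ..., 4}, then test f_x and f at those candidates.
  x = -4: f_y(-4, y) = -14*y - 30; no integer root y with |y| ≤ 4.
  x = -3: f_y(-3, y) = -10*y - 19; no integer root y with |y| ≤ 4.
  x = -2: f_y(-2, y) = -6*y - 10; no integer root y with |y| ≤ 4.
  x = -1: f_y(-1, y) = -2*y - 3; no integer root y with |y| ≤ 4.
  x = 0: f_y(0, y) = 2*y + 2; vanishes at y ∈ {-1}. (0, -1): f_x = 0, f = 0 — SINGULAR.
  x = 1: f_y(1, y) = 6*y + 5; no integer root y with |y| ≤ 4.
  x = 2: f_y(2, y) = 10*y + 6; no integer root y with |y| ≤ 4.
  x = 3: f_y(3, y) = 14*y + 5; no integer root y with |y| ≤ 4.
  x = 4: f_y(4, y) = 18*y + 2; no integer root y with |y| ≤ 4.
Only singular point on the grid: (0, -1).
Classify: substitute x = 0 + u, y = -1 + v and expand: f = u**3 - u**2*v + 2*u*v**2 + v**2.
No constant or linear terms (consistent with a singular point). Quadratic part: v**2. Cubic part: u**3 - u**2*v + 2*u*v**2.
The quadratic part v**2 is a perfect square, so there is a single (double) tangent line v = 0, i.e. y = -1. Restricting the cubic part to that line (v = 0) leaves u**3 ≠ 0, so f is not divisible by v and the branch is v² ≈ -u**3 to lowest order — this is a cusp.
Classification: cusp.


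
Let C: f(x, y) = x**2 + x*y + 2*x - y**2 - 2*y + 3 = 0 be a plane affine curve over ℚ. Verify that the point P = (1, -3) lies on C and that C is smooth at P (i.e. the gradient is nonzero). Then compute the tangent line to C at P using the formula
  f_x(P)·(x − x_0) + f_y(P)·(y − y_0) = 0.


Tangent line at P: x + 5*y + 14 = 0.

Step 1: f(1, -3) = 0, so P lies on C.
Step 2: partial derivatives
  f_x(x, y) = 2*x + y + 2, f_y(x, y) = x - 2*y - 2.
  f_x(P) = 1, f_y(P) = 5 (gradient nonzero, so P is smooth).
Step 3: tangent line at P: 1·(x − 1) + 5·(y − -3) = 0.
Expanding: x + 5*y + 14 = 0.


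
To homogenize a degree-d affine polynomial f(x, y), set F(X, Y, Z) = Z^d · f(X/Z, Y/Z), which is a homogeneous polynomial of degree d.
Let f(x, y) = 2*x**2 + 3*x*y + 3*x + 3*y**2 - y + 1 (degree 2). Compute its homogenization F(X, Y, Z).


F(X, Y, Z) = 2*X**2 + 3*X*Y + 3*X*Z + 3*Y**2 - Y*Z + Z**2

deg(f) = 2.
Substitute x = X/Z, y = Y/Z into f, then multiply by Z^2.
  monomial 2·x^2·y^0 ↦ 2·X^2·Y^0·Z^0.
  monomial 3·x^1·y^1 ↦ 3·X^1·Y^1·Z^0.
  monomial 3·x^1·y^0 ↦ 3·X^1·Y^0·Z^1.
  monomial 3·x^0·y^2 ↦ 3·X^0·Y^2·Z^0.
  monomial -1·x^0·y^1 ↦ -1·X^0·Y^1·Z^1.
  monomial 1·x^0·y^0 ↦ 1·X^0·Y^0·Z^2.
Collecting: F(X, Y, Z) = 2*X**2 + 3*X*Y + 3*X*Z + 3*Y**2 - Y*Z + Z**2.


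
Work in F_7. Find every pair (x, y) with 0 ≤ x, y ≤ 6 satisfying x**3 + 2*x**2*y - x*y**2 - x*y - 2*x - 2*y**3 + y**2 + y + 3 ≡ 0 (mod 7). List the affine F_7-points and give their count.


Affine F_7-points: {(0, 2), (0, 4), (0, 5), (1, 5), (2, 0), (2, 3), (3, 3), (3, 5), (5, 6)}; count = 9.

For each of the 49 pairs (x, y) ∈ F_7², evaluate f(x, y) mod 7. Record the zeros.
  x = 0: [0↦3, 1↦3, 2↦0, 3↦3, 4↦0, 5↦0, 6↦5]  zeros at y ∈ {2, 4, 5}
  x = 1: [0↦2, 1↦2, 2↦4, 3↦3, 4↦1, 5↦0, 6↦2]  zeros at y ∈ {5}
  x = 2: [0↦0, 1↦4, 2↦1, 3↦0, 4↦3, 5↦5, 6↦1]  zeros at y ∈ {0, 3}
  x = 3: [0↦3, 1↦1, 2↦4, 3↦0, 4↦5, 5↦0, 6↦1]  zeros at y ∈ {3, 5}
  x = 4: [0↦3, 1↦6, 2↦5, 3↦2, 4↦6, 5↦5, 6↦1]  zeros at y ∈ ∅
  x = 5: [0↦6, 1↦4, 2↦3, 3↦5, 4↦5, 5↦5, 6↦0]  zeros at y ∈ {6}
  x = 6: [0↦4, 1↦1, 2↦4, 3↦1, 4↦1, 5↦6, 6↦4]  zeros at y ∈ ∅
Collecting zeros: affine points = {(0, 2), (0, 4), (0, 5), (1, 5), (2, 0), (2, 3), (3, 3), (3, 5), (5, 6)}.
Total count |C(F_7)_aff| = 9.


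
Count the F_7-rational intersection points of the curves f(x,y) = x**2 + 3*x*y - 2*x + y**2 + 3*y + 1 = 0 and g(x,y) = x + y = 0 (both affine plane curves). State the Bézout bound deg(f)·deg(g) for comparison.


Common zeros: {(4, 3), (5, 2)}; count = 2; Bézout bound = 2.

deg(f) = 2, deg(g) = 1, so Bézout bound = 2.
Scan x ∈ F_7. For each x, list the y ∈ F_7 with f(x, y) ≡ 0 and those with g(x, y) ≡ 0 (mod 7); the common zeros in that column are the intersection.
  x = 0: f ≡ 0 at y ∈ ∅; g ≡ 0 at y ∈ {0}; common: ∅.
  x = 1: f ≡ 0 at y ∈ {0, 1}; g ≡ 0 at y ∈ {6}; common: ∅.
  x = 2: f ≡ 0 at y ∈ {6}; g ≡ 0 at y ∈ {5}; common: ∅.
  x = 3: f ≡ 0 at y ∈ {3, 6}; g ≡ 0 at y ∈ {4}; common: ∅.
  x = 4: f ≡ 0 at y ∈ {3}; g ≡ 0 at y ∈ {3}; common: {3}.
  x = 5: f ≡ 0 at y ∈ {1, 2}; g ≡ 0 at y ∈ {2}; common: {2}.
  x = 6: f ≡ 0 at y ∈ ∅; g ≡ 0 at y ∈ {1}; common: ∅.
Collecting: common zeros = {(4, 3), (5, 2)}, so the count is 2.
Comparison with the Bézout bound: 2 ≤ 2 = deg(f)·deg(g), as expected for curves with no common component (the bound is attained).


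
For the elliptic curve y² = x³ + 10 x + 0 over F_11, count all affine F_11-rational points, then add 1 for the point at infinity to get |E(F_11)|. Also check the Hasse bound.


Affine points = {(0, 0), (1, 0), (4, 4), (4, 7), (6, 1), (6, 10), (8, 3), (8, 8), (9, 4), (9, 7), (10, 0)}; affine count = 11; |E(F_11)| = 12.

Discriminant check: Δ ∝ 4a³ + 27b² = 4·10³ + 27·0² = 4·1000 + 27·0 ≡ 7 (mod 11). Nonzero ⇒ E is nonsingular.
For each x ∈ F_11, compute rhs = x³ + 10·x + 0 mod 11, then count y ∈ F_11 with y² ≡ rhs.
  x = 0: rhs = 0, matching y values: 0 (1 points).
  x = 1: rhs = 0, matching y values: 0 (1 points).
  x = 2: rhs = 6, matching y values: none (0 points).
  x = 3: rhs = 2, matching y values: none (0 points).
  x = 4: rhs = 5, matching y values: 4, 7 (2 points).
  x = 5: rhs = 10, matching y values: none (0 points).
  x = 6: rhs = 1, matching y values: 1, 10 (2 points).
  x = 7: rhs = 6, matching y values: none (0 points).
  x = 8: rhs = 9, matching y values: 3, 8 (2 points).
  x = 9: rhs = 5, matching y values: 4, 7 (2 points).
  x = 10: rhs = 0, matching y values: 0 (1 points).
Total affine count: 11.
Full point count |E(F_11)| = 11 + 1 = 12.
Hasse bound: |12 − (11+1)| = |0| = 0 ≤ 2√11 ≈ 6.6332 ✓.
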